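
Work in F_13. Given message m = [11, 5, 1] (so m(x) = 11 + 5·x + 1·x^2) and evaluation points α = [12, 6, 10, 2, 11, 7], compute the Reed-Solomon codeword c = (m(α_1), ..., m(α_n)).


c = [7, 12, 5, 12, 5, 4]

Message polynomial: m(x) = 11 + 5·x + 1·x^2 (mod 13).
For each evaluation point α_i, compute m(α_i) mod 13:
  α_1 = 12: Horner steps 1 → 4 → 7, so m(12) = 7.
  α_2 = 6: Horner steps 1 → 11 → 12, so m(6) = 12.
  α_3 = 10: Horner steps 1 → 2 → 5, so m(10) = 5.
  α_4 = 2: Horner steps 1 → 7 → 12, so m(2) = 12.
  α_5 = 11: Horner steps 1 → 3 → 5, so m(11) = 5.
  α_6 = 7: Horner steps 1 → 12 → 4, so m(7) = 4.
Codeword c = [7, 12, 5, 12, 5, 4] ∈ F_13^6.


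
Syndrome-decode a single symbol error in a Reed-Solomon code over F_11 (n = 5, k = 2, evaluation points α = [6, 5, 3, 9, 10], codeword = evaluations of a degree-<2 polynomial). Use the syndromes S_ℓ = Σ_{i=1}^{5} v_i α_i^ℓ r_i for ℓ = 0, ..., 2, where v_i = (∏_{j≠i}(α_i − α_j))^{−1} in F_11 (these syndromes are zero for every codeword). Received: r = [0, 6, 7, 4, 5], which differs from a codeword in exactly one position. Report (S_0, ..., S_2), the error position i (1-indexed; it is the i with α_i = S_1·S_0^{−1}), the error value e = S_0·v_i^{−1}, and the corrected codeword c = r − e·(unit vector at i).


S = (5, 6, 5), error at position 5, error magnitude e = 7, c = [0, 6, 7, 4, 9].

Step 1: column multipliers v_i = (∏_{j≠i}(α_i − α_j))^{−1} mod 11.
  i = 1 (α = 6): (6−5)(6−3)(6−9)(6−10) = 1·3·(−3)·(−4) = 36 ≡ 3, so v_1 = 3^{−1} = 4 (mod 11).
  i = 2 (α = 5): (5−6)(5−3)(5−9)(5−10) = (−1)·2·(−4)·(−5) = −40 ≡ 4, so v_2 = 4^{−1} = 3 (mod 11).
  i = 3 (α = 3): (3−6)(3−5)(3−9)(3−10) = (−3)·(−2)·(−6)·(−7) = 252 ≡ 10, so v_3 = 10^{−1} = 10 (mod 11).
  i = 4 (α = 9): (9−6)(9−5)(9−3)(9−10) = 3·4·6·(−1) = −72 ≡ 5, so v_4 = 5^{−1} = 9 (mod 11).
  i = 5 (α = 10): (10−6)(10−5)(10−3)(10−9) = 4·5·7·1 = 140 ≡ 8, so v_5 = 8^{−1} = 7 (mod 11).
  v = [4, 3, 10, 9, 7].
Step 2: syndromes of r = [0, 6, 7, 4, 5] (all sums mod 11).
  S_0 = Σ v_i r_i = 4·0 + 3·6 + 10·7 + 9·4 + 7·5 = 159 ≡ 5.
  S_1 = Σ v_i α_i r_i = 4·6·0 + 3·5·6 + 10·3·7 + 9·9·4 + 7·10·5 = 974 ≡ 6.
  α_i^2 mod 11 = [3, 3, 9, 4, 1].
  S_2 = Σ v_i α_i^2 r_i = 4·3·0 + 3·3·6 + 10·9·7 + 9·4·4 + 7·1·5 = 863 ≡ 5.
  S = (5, 6, 5) ≠ 0, so r is not a codeword (an error is present).
Step 3: locate the error. For a single error e at position i, S_ℓ = v_i·e·α_i^ℓ, so α_err = S_1/S_0.
  S_0^{−1} = 5^{−1} = 9 (mod 11), so α_err = 6·9 = 54 ≡ 10 = α_5. Error position i = 5.
  Consistency check: S_2/S_1 = 5·2 = 10 ≡ 10 = α_err ✓ (single-error assumption holds).
Step 4: error magnitude e = S_0/v_5 = S_0·∏_{j≠5}(α_5 − α_j) = 5·8 = 40 ≡ 7 (mod 11).
Step 5: correct position 5: c_5 = r_5 − e = 5 − 7 ≡ 9 (mod 11). Hence c = [0, 6, 7, 4, 9].
  Check: interpolating c through the α_i gives m(x) = 3 + 5·x (degree < 2) with m(α_i) = c_i for every i, so c is indeed a codeword.


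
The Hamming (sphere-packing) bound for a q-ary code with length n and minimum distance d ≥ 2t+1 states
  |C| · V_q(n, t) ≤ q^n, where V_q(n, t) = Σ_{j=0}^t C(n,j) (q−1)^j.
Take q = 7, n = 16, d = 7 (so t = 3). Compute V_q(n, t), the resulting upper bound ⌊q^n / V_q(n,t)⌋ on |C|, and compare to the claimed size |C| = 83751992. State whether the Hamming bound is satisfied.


V_q(n, t) = 125377, q^n = 33232930569601, Hamming bound = 265064011, |C| = 83751992 ≤ bound (satisfied).

Step 1: Compute V_q(n, t) = Σ_{j=0}^3 C(n, j) (q−1)^j.
  j = 0: C(16,0)·(6)^0 = 1·1 = 1.
  j = 1: C(16,1)·(6)^1 = 16·6 = 96.
  j = 2: C(16,2)·(6)^2 = 120·36 = 4320.
  j = 3: C(16,3)·(6)^3 = 560·216 = 120960.
  V_q(n, t) = 1 + 96 + 4320 + 120960 = 125377.
Step 2: q^n = 7^16 = 33232930569601.
Step 3: Hamming bound ⌊q^n / V_q(n,t)⌋ = ⌊33232930569601/125377⌋ = 265064011.
Step 4: Compare |C| = 83751992 to 265064011: satisfied.
The claimed |C| lies below the Hamming bound.


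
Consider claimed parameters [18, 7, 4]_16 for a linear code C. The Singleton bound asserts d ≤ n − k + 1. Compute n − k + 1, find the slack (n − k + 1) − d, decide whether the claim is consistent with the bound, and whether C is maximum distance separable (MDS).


Singleton RHS = n − k + 1 = 12, slack = 8, bound satisfied, not MDS.

Singleton bound: d ≤ n − k + 1.
Here n = 18, k = 7, so n − k + 1 = 12.
Given d = 4, check d ≤ 12: YES.
Slack = (n − k + 1) − d = 8.
The code is NOT MDS (slack = 8 > 0).
Description: the claimed parameters are [18, 7, 4]_16; such a code would be non-MDS.


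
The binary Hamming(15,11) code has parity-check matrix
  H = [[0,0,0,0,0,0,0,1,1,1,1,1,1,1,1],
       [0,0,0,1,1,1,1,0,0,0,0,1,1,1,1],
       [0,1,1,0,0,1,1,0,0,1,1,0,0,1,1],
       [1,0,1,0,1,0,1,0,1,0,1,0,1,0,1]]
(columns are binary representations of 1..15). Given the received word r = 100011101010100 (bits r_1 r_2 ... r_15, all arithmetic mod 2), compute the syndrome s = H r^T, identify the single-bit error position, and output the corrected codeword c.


s = (1, 0, 1, 0)^T, error position = 10, corrected codeword c = 100011101110100

Compute s = H r^T mod 2 one row at a time:
  s_1 = 0 + 1 + 0 + 1 + 0 + 1 + 0 + 0 = 3 ≡ 1 (mod 2).
  s_2 = 0 + 1 + 1 + 1 + 0 + 1 + 0 + 0 = 4 ≡ 0 (mod 2).
  s_3 = 0 + 0 + 1 + 1 + 0 + 1 + 0 + 0 = 3 ≡ 1 (mod 2).
  s_4 = 1 + 0 + 1 + 1 + 1 + 1 + 1 + 0 = 6 ≡ 0 (mod 2).
s = (1, 0, 1, 0)^T — this equals column 10 of H (binary 1010), so error is at position 10.
Correct: flip bit 10 of r = 100011101010100 to get c = 100011101110100.


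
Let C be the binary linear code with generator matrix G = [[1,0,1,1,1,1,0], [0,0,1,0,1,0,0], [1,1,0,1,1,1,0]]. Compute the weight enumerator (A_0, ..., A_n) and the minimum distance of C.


Weight distribution: A_0 = 1, A_2 = 3, A_3 = 1, A_5 = 3. Minimum distance d = 2.

Enumerate all 2^3 = 8 messages m ∈ F_2^3.
For each, compute codeword c = mG in F_2^7, then tally its weight.
  m = 000 → c = 0000000, weight = 0.
  m = 100 → c = 1011110, weight = 5.
  m = 010 → c = 0010100, weight = 2.
  m = 110 → c = 1001010, weight = 3.
  m = 001 → c = 1101110, weight = 5.
  m = 101 → c = 0110000, weight = 2.
  m = 011 → c = 1111010, weight = 5.
  m = 111 → c = 0100100, weight = 2.
Tally weights:
  weight 0: 1 codewords.
  weight 2: 3 codewords.
  weight 3: 1 codewords.
  weight 5: 3 codewords.
Minimum distance d = smallest w > 0 with A_w > 0 = 2.
Sanity: Σ A_w = 8 = 2^3 = 8 ✓.


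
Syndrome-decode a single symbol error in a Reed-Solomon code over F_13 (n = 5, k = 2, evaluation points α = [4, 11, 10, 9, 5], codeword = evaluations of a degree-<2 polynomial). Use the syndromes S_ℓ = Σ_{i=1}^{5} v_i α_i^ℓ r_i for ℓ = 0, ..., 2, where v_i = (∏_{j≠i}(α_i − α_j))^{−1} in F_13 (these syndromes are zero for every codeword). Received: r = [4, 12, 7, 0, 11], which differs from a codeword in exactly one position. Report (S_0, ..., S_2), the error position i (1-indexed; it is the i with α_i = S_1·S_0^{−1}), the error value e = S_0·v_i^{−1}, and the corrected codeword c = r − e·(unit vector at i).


S = (4, 5, 3), error at position 2, error magnitude e = 11, c = [4, 1, 7, 0, 11].

Step 1: column multipliers v_i = (∏_{j≠i}(α_i − α_j))^{−1} mod 13.
  i = 1 (α = 4): (4−11)(4−10)(4−9)(4−5) = (−7)·(−6)·(−5)·(−1) = 210 ≡ 2, so v_1 = 2^{−1} = 7 (mod 13).
  i = 2 (α = 11): (11−4)(11−10)(11−9)(11−5) = 7·1·2·6 = 84 ≡ 6, so v_2 = 6^{−1} = 11 (mod 13).
  i = 3 (α = 10): (10−4)(10−11)(10−9)(10−5) = 6·(−1)·1·5 = −30 ≡ 9, so v_3 = 9^{−1} = 3 (mod 13).
  i = 4 (α = 9): (9−4)(9−11)(9−10)(9−5) = 5·(−2)·(−1)·4 = 40 ≡ 1, so v_4 = 1^{−1} = 1 (mod 13).
  i = 5 (α = 5): (5−4)(5−11)(5−10)(5−9) = 1·(−6)·(−5)·(−4) = −120 ≡ 10, so v_5 = 10^{−1} = 4 (mod 13).
  v = [7, 11, 3, 1, 4].
Step 2: syndromes of r = [4, 12, 7, 0, 11] (all sums mod 13).
  S_0 = Σ v_i r_i = 7·4 + 11·12 + 3·7 + 1·0 + 4·11 = 225 ≡ 4.
  S_1 = Σ v_i α_i r_i = 7·4·4 + 11·11·12 + 3·10·7 + 1·9·0 + 4·5·11 = 1994 ≡ 5.
  α_i^2 mod 13 = [3, 4, 9, 3, 12].
  S_2 = Σ v_i α_i^2 r_i = 7·3·4 + 11·4·12 + 3·9·7 + 1·3·0 + 4·12·11 = 1329 ≡ 3.
  S = (4, 5, 3) ≠ 0, so r is not a codeword (an error is present).
Step 3: locate the error. For a single error e at position i, S_ℓ = v_i·e·α_i^ℓ, so α_err = S_1/S_0.
  S_0^{−1} = 4^{−1} = 10 (mod 13), so α_err = 5·10 = 50 ≡ 11 = α_2. Error position i = 2.
  Consistency check: S_2/S_1 = 3·8 = 24 ≡ 11 = α_err ✓ (single-error assumption holds).
Step 4: error magnitude e = S_0/v_2 = S_0·∏_{j≠2}(α_2 − α_j) = 4·6 = 24 ≡ 11 (mod 13).
Step 5: correct position 2: c_2 = r_2 − e = 12 − 11 ≡ 1 (mod 13). Hence c = [4, 1, 7, 0, 11].
  Check: interpolating c through the α_i gives m(x) = 2 + 7·x (degree < 2) with m(α_i) = c_i for every i, so c is indeed a codeword.


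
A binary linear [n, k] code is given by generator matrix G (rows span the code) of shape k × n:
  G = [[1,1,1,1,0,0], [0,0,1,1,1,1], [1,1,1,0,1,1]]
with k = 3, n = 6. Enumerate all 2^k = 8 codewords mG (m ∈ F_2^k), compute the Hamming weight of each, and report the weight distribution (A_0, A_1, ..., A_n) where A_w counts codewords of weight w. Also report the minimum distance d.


Weight distribution: A_0 = 1, A_1 = 1, A_3 = 2, A_4 = 3, A_5 = 1. Minimum distance d = 1.

Enumerate all 2^3 = 8 messages m ∈ F_2^3.
For each, compute codeword c = mG in F_2^6, then tally its weight.
  m = 000 → c = 000000, weight = 0.
  m = 100 → c = 111100, weight = 4.
  m = 010 → c = 001111, weight = 4.
  m = 110 → c = 110011, weight = 4.
  m = 001 → c = 111011, weight = 5.
  m = 101 → c = 000111, weight = 3.
  m = 011 → c = 110100, weight = 3.
  m = 111 → c = 001000, weight = 1.
Tally weights:
  weight 0: 1 codewords.
  weight 1: 1 codewords.
  weight 3: 2 codewords.
  weight 4: 3 codewords.
  weight 5: 1 codewords.
Minimum distance d = smallest w > 0 with A_w > 0 = 1.
Sanity: Σ A_w = 8 = 2^3 = 8 ✓.


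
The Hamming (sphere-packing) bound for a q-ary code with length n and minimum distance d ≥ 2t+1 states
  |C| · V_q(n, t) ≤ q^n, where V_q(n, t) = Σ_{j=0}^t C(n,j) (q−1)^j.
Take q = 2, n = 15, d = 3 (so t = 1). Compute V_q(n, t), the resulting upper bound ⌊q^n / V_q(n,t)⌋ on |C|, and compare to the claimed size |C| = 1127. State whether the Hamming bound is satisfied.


V_q(n, t) = 16, q^n = 32768, Hamming bound = 2048, |C| = 1127 ≤ bound (satisfied).

Step 1: Compute V_q(n, t) = Σ_{j=0}^1 C(n, j) (q−1)^j.
  j = 0: C(15,0)·(1)^0 = 1·1 = 1.
  j = 1: C(15,1)·(1)^1 = 15·1 = 15.
  V_q(n, t) = 1 + 15 = 16.
Step 2: q^n = 2^15 = 32768.
Step 3: Hamming bound ⌊q^n / V_q(n,t)⌋ = ⌊32768/16⌋ = 2048.
Step 4: Compare |C| = 1127 to 2048: satisfied.
The claimed |C| lies below the Hamming bound.


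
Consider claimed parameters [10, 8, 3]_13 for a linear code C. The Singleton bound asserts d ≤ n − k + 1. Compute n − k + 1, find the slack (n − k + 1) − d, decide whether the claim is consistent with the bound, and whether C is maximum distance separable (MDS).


Singleton RHS = n − k + 1 = 3, slack = 0, bound satisfied, MDS.

Singleton bound: d ≤ n − k + 1.
Here n = 10, k = 8, so n − k + 1 = 3.
Given d = 3, check d ≤ 3: YES.
Slack = (n − k + 1) − d = 0.
The code is MDS (slack = 0).
Description: the claimed parameters are [10, 8, 3]_13; such a code would be MDS (meets Singleton bound).


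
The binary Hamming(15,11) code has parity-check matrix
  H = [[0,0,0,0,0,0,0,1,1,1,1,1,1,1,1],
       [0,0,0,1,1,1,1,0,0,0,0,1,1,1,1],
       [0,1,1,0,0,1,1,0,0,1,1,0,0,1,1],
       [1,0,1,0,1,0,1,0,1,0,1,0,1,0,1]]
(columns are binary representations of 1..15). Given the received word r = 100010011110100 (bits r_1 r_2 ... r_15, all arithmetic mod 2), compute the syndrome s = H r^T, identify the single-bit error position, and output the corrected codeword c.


s = (1, 0, 0, 1)^T, error position = 9, corrected codeword c = 100010010110100

Compute s = H r^T mod 2 one row at a time:
  s_1 = 1 + 1 + 1 + 1 + 0 + 1 + 0 + 0 = 5 ≡ 1 (mod 2).
  s_2 = 0 + 1 + 0 + 0 + 0 + 1 + 0 + 0 = 2 ≡ 0 (mod 2).
  s_3 = 0 + 0 + 0 + 0 + 1 + 1 + 0 + 0 = 2 ≡ 0 (mod 2).
  s_4 = 1 + 0 + 1 + 0 + 1 + 1 + 1 + 0 = 5 ≡ 1 (mod 2).
s = (1, 0, 0, 1)^T — this equals column 9 of H (binary 1001), so error is at position 9.
Correct: flip bit 9 of r = 100010011110100 to get c = 100010010110100.


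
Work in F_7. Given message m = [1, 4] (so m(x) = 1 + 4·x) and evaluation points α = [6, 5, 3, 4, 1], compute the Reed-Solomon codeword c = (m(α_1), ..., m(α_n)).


c = [4, 0, 6, 3, 5]

Message polynomial: m(x) = 1 + 4·x (mod 7).
For each evaluation point α_i, compute m(α_i) mod 7:
  α_1 = 6: Horner steps 4 → 4, so m(6) = 4.
  α_2 = 5: Horner steps 4 → 0, so m(5) = 0.
  α_3 = 3: Horner steps 4 → 6, so m(3) = 6.
  α_4 = 4: Horner steps 4 → 3, so m(4) = 3.
  α_5 = 1: Horner steps 4 → 5, so m(1) = 5.
Codeword c = [4, 0, 6, 3, 5] ∈ F_7^5.


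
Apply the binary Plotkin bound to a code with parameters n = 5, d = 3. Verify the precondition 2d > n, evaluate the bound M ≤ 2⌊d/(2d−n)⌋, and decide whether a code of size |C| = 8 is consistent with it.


Plotkin bound M ≤ 6; given |C| = 8 > bound (violated).

Check applicability: 2d = 6, n = 5.
2d − n = 1 > 0, so Plotkin applies.
Compute d/(2d−n) = 3/1 ≈ 3.0000.
⌊d/(2d−n)⌋ = 3.
Plotkin bound: M ≤ 2·3 = 6.
Given |C| = 8, check: VIOLATED.
This |C| is above the Plotkin bound, so no binary code with n = 5, d = 3 and 8 codewords exists.


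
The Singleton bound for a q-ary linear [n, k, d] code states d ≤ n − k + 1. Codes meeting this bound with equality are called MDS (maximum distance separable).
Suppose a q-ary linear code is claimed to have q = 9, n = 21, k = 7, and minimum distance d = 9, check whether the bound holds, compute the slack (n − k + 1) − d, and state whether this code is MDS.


Singleton RHS = n − k + 1 = 15, slack = 6, bound satisfied, not MDS.

Singleton bound: d ≤ n − k + 1.
Here n = 21, k = 7, so n − k + 1 = 15.
Given d = 9, check d ≤ 15: YES.
Slack = (n − k + 1) − d = 6.
The code is NOT MDS (slack = 6 > 0).
Description: the claimed parameters are [21, 7, 9]_9; such a code would be non-MDS.


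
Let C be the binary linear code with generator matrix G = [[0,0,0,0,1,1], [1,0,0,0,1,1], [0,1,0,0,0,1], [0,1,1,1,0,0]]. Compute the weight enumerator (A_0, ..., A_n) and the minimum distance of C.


Weight distribution: A_0 = 1, A_1 = 1, A_2 = 3, A_3 = 6, A_4 = 3, A_5 = 1, A_6 = 1. Minimum distance d = 1.

Enumerate all 2^4 = 16 messages m ∈ F_2^4.
For each, compute codeword c = mG in F_2^6, then tally its weight.
  m = 0000 → c = 000000, weight = 0.
  m = 1000 → c = 000011, weight = 2.
  m = 0100 → c = 100011, weight = 3.
  m = 1100 → c = 100000, weight = 1.
  m = 0010 → c = 010001, weight = 2.
  m = 1010 → c = 010010, weight = 2.
  m = 0110 → c = 110010, weight = 3.
  m = 1110 → c = 110001, weight = 3.
  m = 0001 → c = 011100, weight = 3.
  m = 1001 → c = 011111, weight = 5.
  m = 0101 → c = 111111, weight = 6.
  m = 1101 → c = 111100, weight = 4.
  m = 0011 → c = 001101, weight = 3.
  m = 1011 → c = 001110, weight = 3.
  m = 0111 → c = 101110, weight = 4.
  m = 1111 → c = 101101, weight = 4.
Tally weights:
  weight 0: 1 codewords.
  weight 1: 1 codewords.
  weight 2: 3 codewords.
  weight 3: 6 codewords.
  weight 4: 3 codewords.
  weight 5: 1 codewords.
  weight 6: 1 codewords.
Minimum distance d = smallest w > 0 with A_w > 0 = 1.
Sanity: Σ A_w = 16 = 2^4 = 16 ✓.


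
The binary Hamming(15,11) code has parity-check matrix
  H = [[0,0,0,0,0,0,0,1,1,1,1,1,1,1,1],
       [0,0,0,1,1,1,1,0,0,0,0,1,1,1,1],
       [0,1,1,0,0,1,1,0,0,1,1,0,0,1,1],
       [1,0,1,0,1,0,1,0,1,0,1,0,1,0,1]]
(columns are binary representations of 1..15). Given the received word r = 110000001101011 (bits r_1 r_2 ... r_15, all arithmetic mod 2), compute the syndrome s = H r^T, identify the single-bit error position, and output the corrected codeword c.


s = (1, 1, 0, 1)^T, error position = 13, corrected codeword c = 110000001101111

Compute s = H r^T mod 2 one row at a time:
  s_1 = 0 + 1 + 1 + 0 + 1 + 0 + 1 + 1 = 5 ≡ 1 (mod 2).
  s_2 = 0 + 0 + 0 + 0 + 1 + 0 + 1 + 1 = 3 ≡ 1 (mod 2).
  s_3 = 1 + 0 + 0 + 0 + 1 + 0 + 1 + 1 = 4 ≡ 0 (mod 2).
  s_4 = 1 + 0 + 0 + 0 + 1 + 0 + 0 + 1 = 3 ≡ 1 (mod 2).
s = (1, 1, 0, 1)^T — this equals column 13 of H (binary 1101), so error is at position 13.
Correct: flip bit 13 of r = 110000001101011 to get c = 110000001101111.


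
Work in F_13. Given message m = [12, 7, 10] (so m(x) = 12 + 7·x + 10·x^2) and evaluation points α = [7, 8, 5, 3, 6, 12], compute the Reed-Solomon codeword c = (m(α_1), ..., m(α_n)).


c = [5, 6, 11, 6, 11, 2]

Message polynomial: m(x) = 12 + 7·x + 10·x^2 (mod 13).
For each evaluation point α_i, compute m(α_i) mod 13:
  α_1 = 7: Horner steps 10 → 12 → 5, so m(7) = 5.
  α_2 = 8: Horner steps 10 → 9 → 6, so m(8) = 6.
  α_3 = 5: Horner steps 10 → 5 → 11, so m(5) = 11.
  α_4 = 3: Horner steps 10 → 11 → 6, so m(3) = 6.
  α_5 = 6: Horner steps 10 → 2 → 11, so m(6) = 11.
  α_6 = 12: Horner steps 10 → 10 → 2, so m(12) = 2.
Codeword c = [5, 6, 11, 6, 11, 2] ∈ F_13^6.


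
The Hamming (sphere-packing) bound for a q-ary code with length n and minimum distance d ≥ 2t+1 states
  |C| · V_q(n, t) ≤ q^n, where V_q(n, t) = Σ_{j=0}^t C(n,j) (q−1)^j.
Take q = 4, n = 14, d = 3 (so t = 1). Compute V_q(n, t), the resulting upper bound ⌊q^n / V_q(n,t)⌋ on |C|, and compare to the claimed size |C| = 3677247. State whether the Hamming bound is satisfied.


V_q(n, t) = 43, q^n = 268435456, Hamming bound = 6242685, |C| = 3677247 ≤ bound (satisfied).

Step 1: Compute V_q(n, t) = Σ_{j=0}^1 C(n, j) (q−1)^j.
  j = 0: C(14,0)·(3)^0 = 1·1 = 1.
  j = 1: C(14,1)·(3)^1 = 14·3 = 42.
  V_q(n, t) = 1 + 42 = 43.
Step 2: q^n = 4^14 = 268435456.
Step 3: Hamming bound ⌊q^n / V_q(n,t)⌋ = ⌊268435456/43⌋ = 6242685.
Step 4: Compare |C| = 3677247 to 6242685: satisfied.
The claimed |C| lies below the Hamming bound.


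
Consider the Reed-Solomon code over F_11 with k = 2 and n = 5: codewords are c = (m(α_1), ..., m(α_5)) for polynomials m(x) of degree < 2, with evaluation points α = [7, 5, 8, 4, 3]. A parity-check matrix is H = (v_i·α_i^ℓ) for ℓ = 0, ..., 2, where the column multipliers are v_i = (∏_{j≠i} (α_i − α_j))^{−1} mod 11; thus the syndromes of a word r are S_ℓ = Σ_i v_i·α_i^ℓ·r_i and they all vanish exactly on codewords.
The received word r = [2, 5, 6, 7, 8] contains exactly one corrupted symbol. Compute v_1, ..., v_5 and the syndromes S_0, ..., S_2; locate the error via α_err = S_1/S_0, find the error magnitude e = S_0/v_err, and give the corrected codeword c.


S = (5, 9, 3), error at position 4, error magnitude e = 6, c = [2, 5, 6, 1, 8].

Step 1: column multipliers v_i = (∏_{j≠i}(α_i − α_j))^{−1} mod 11.
  i = 1 (α = 7): (7−5)(7−8)(7−4)(7−3) = 2·(−1)·3·4 = −24 ≡ 9, so v_1 = 9^{−1} = 5 (mod 11).
  i = 2 (α = 5): (5−7)(5−8)(5−4)(5−3) = (−2)·(−3)·1·2 = 12 ≡ 1, so v_2 = 1^{−1} = 1 (mod 11).
  i = 3 (α = 8): (8−7)(8−5)(8−4)(8−3) = 1·3·4·5 = 60 ≡ 5, so v_3 = 5^{−1} = 9 (mod 11).
  i = 4 (α = 4): (4−7)(4−5)(4−8)(4−3) = (−3)·(−1)·(−4)·1 = −12 ≡ 10, so v_4 = 10^{−1} = 10 (mod 11).
  i = 5 (α = 3): (3−7)(3−5)(3−8)(3−4) = (−4)·(−2)·(−5)·(−1) = 40 ≡ 7, so v_5 = 7^{−1} = 8 (mod 11).
  v = [5, 1, 9, 10, 8].
Step 2: syndromes of r = [2, 5, 6, 7, 8] (all sums mod 11).
  S_0 = Σ v_i r_i = 5·2 + 1·5 + 9·6 + 10·7 + 8·8 = 203 ≡ 5.
  S_1 = Σ v_i α_i r_i = 5·7·2 + 1·5·5 + 9·8·6 + 10·4·7 + 8·3·8 = 999 ≡ 9.
  α_i^2 mod 11 = [5, 3, 9, 5, 9].
  S_2 = Σ v_i α_i^2 r_i = 5·5·2 + 1·3·5 + 9·9·6 + 10·5·7 + 8·9·8 = 1477 ≡ 3.
  S = (5, 9, 3) ≠ 0, so r is not a codeword (an error is present).
Step 3: locate the error. For a single error e at position i, S_ℓ = v_i·e·α_i^ℓ, so α_err = S_1/S_0.
  S_0^{−1} = 5^{−1} = 9 (mod 11), so α_err = 9·9 = 81 ≡ 4 = α_4. Error position i = 4.
  Consistency check: S_2/S_1 = 3·5 = 15 ≡ 4 = α_err ✓ (single-error assumption holds).
Step 4: error magnitude e = S_0/v_4 = S_0·∏_{j≠4}(α_4 − α_j) = 5·10 = 50 ≡ 6 (mod 11).
Step 5: correct position 4: c_4 = r_4 − e = 7 − 6 ≡ 1 (mod 11). Hence c = [2, 5, 6, 1, 8].
  Check: interpolating c through the α_i gives m(x) = 7 + 4·x (degree < 2) with m(α_i) = c_i for every i, so c is indeed a codeword.


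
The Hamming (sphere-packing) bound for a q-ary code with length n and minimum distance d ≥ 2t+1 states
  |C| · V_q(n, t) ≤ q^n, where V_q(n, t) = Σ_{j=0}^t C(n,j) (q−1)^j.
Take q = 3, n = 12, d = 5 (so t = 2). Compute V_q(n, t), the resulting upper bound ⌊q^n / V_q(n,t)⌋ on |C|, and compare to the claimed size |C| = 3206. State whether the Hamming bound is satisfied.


V_q(n, t) = 289, q^n = 531441, Hamming bound = 1838, |C| = 3206 > bound (violated).

Step 1: Compute V_q(n, t) = Σ_{j=0}^2 C(n, j) (q−1)^j.
  j = 0: C(12,0)·(2)^0 = 1·1 = 1.
  j = 1: C(12,1)·(2)^1 = 12·2 = 24.
  j = 2: C(12,2)·(2)^2 = 66·4 = 264.
  V_q(n, t) = 1 + 24 + 264 = 289.
Step 2: q^n = 3^12 = 531441.
Step 3: Hamming bound ⌊q^n / V_q(n,t)⌋ = ⌊531441/289⌋ = 1838.
Step 4: Compare |C| = 3206 to 1838: violated.
The claimed |C| lies above the Hamming bound, so no 3-ary code of length 12 with d ≥ 5 can have 3206 codewords.


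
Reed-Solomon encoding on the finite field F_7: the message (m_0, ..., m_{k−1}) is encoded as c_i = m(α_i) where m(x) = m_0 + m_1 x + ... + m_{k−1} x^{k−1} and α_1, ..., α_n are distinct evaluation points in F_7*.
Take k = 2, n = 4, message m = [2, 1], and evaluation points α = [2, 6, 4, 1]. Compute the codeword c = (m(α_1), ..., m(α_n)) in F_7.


c = [4, 1, 6, 3]

Message polynomial: m(x) = 2 + 1·x (mod 7).
For each evaluation point α_i, compute m(α_i) mod 7:
  α_1 = 2: Horner steps 1 → 4, so m(2) = 4.
  α_2 = 6: Horner steps 1 → 1, so m(6) = 1.
  α_3 = 4: Horner steps 1 → 6, so m(4) = 6.
  α_4 = 1: Horner steps 1 → 3, so m(1) = 3.
Codeword c = [4, 1, 6, 3] ∈ F_7^4.


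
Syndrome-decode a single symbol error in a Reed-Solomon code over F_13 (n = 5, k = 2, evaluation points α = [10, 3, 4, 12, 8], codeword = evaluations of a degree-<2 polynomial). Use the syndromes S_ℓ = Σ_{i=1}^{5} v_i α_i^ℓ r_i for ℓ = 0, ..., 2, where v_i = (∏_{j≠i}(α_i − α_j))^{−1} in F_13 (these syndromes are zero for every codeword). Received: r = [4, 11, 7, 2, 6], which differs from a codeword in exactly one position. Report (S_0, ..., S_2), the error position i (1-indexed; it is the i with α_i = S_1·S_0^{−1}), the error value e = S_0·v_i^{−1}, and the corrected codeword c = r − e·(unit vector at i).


S = (12, 9, 10), error at position 3, error magnitude e = 10, c = [4, 11, 10, 2, 6].

Step 1: column multipliers v_i = (∏_{j≠i}(α_i − α_j))^{−1} mod 13.
  i = 1 (α = 10): (10−3)(10−4)(10−12)(10−8) = 7·6·(−2)·2 = −168 ≡ 1, so v_1 = 1^{−1} = 1 (mod 13).
  i = 2 (α = 3): (3−10)(3−4)(3−12)(3−8) = (−7)·(−1)·(−9)·(−5) = 315 ≡ 3, so v_2 = 3^{−1} = 9 (mod 13).
  i = 3 (α = 4): (4−10)(4−3)(4−12)(4−8) = (−6)·1·(−8)·(−4) = −192 ≡ 3, so v_3 = 3^{−1} = 9 (mod 13).
  i = 4 (α = 12): (12−10)(12−3)(12−4)(12−8) = 2·9·8·4 = 576 ≡ 4, so v_4 = 4^{−1} = 10 (mod 13).
  i = 5 (α = 8): (8−10)(8−3)(8−4)(8−12) = (−2)·5·4·(−4) = 160 ≡ 4, so v_5 = 4^{−1} = 10 (mod 13).
  v = [1, 9, 9, 10, 10].
Step 2: syndromes of r = [4, 11, 7, 2, 6] (all sums mod 13).
  S_0 = Σ v_i r_i = 1·4 + 9·11 + 9·7 + 10·2 + 10·6 = 246 ≡ 12.
  S_1 = Σ v_i α_i r_i = 1·10·4 + 9·3·11 + 9·4·7 + 10·12·2 + 10·8·6 = 1309 ≡ 9.
  α_i^2 mod 13 = [9, 9, 3, 1, 12].
  S_2 = Σ v_i α_i^2 r_i = 1·9·4 + 9·9·11 + 9·3·7 + 10·1·2 + 10·12·6 = 1856 ≡ 10.
  S = (12, 9, 10) ≠ 0, so r is not a codeword (an error is present).
Step 3: locate the error. For a single error e at position i, S_ℓ = v_i·e·α_i^ℓ, so α_err = S_1/S_0.
  S_0^{−1} = 12^{−1} = 12 (mod 13), so α_err = 9·12 = 108 ≡ 4 = α_3. Error position i = 3.
  Consistency check: S_2/S_1 = 10·3 = 30 ≡ 4 = α_err ✓ (single-error assumption holds).
Step 4: error magnitude e = S_0/v_3 = S_0·∏_{j≠3}(α_3 − α_j) = 12·3 = 36 ≡ 10 (mod 13).
Step 5: correct position 3: c_3 = r_3 − e = 7 − 10 ≡ 10 (mod 13). Hence c = [4, 11, 10, 2, 6].
  Check: interpolating c through the α_i gives m(x) = 1 + 12·x (degree < 2) with m(α_i) = c_i for every i, so c is indeed a codeword.


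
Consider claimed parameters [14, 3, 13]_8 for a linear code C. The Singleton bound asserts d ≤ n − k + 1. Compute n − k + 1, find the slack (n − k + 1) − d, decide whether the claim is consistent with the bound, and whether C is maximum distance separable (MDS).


Singleton RHS = n − k + 1 = 12, slack = -1, bound violated (no such code; not MDS).

Singleton bound: d ≤ n − k + 1.
Here n = 14, k = 3, so n − k + 1 = 12.
Given d = 13, check d ≤ 12: NO.
Slack = (n − k + 1) − d = -1.
The slack is negative: d = 13 exceeds n − k + 1 = 12 by 1, so the Singleton bound is violated and no linear [14, 3, 13]_8 code can exist. In particular it is not MDS (MDS requires d = n − k + 1 exactly).
Description: the claimed parameters are [14, 3, 13]_8; such a code would be impossible (violates the Singleton bound).


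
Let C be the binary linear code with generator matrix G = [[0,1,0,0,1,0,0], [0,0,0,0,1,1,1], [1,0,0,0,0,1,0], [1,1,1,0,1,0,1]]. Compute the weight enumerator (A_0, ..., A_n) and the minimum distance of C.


Weight distribution: A_0 = 1, A_2 = 4, A_3 = 6, A_4 = 3, A_5 = 2. Minimum distance d = 2.

Enumerate all 2^4 = 16 messages m ∈ F_2^4.
For each, compute codeword c = mG in F_2^7, then tally its weight.
  m = 0000 → c = 0000000, weight = 0.
  m = 1000 → c = 0100100, weight = 2.
  m = 0100 → c = 0000111, weight = 3.
  m = 1100 → c = 0100011, weight = 3.
  m = 0010 → c = 1000010, weight = 2.
  m = 1010 → c = 1100110, weight = 4.
  m = 0110 → c = 1000101, weight = 3.
  m = 1110 → c = 1100001, weight = 3.
  m = 0001 → c = 1110101, weight = 5.
  m = 1001 → c = 1010001, weight = 3.
  m = 0101 → c = 1110010, weight = 4.
  m = 1101 → c = 1010110, weight = 4.
  m = 0011 → c = 0110111, weight = 5.
  m = 1011 → c = 0010011, weight = 3.
  m = 0111 → c = 0110000, weight = 2.
  m = 1111 → c = 0010100, weight = 2.
Tally weights:
  weight 0: 1 codewords.
  weight 2: 4 codewords.
  weight 3: 6 codewords.
  weight 4: 3 codewords.
  weight 5: 2 codewords.
Minimum distance d = smallest w > 0 with A_w > 0 = 2.
Sanity: Σ A_w = 16 = 2^4 = 16 ✓.


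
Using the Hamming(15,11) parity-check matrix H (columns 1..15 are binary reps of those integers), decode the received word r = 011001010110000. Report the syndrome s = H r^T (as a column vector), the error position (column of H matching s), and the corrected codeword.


s = (1, 1, 1, 0)^T, error position = 14, corrected codeword c = 011001010110010

Compute s = H r^T mod 2 one row at a time:
  s_1 = 1 + 0 + 1 + 1 + 0 + 0 + 0 + 0 = 3 ≡ 1 (mod 2).
  s_2 = 0 + 0 + 1 + 0 + 0 + 0 + 0 + 0 = 1 ≡ 1 (mod 2).
  s_3 = 1 + 1 + 1 + 0 + 1 + 1 + 0 + 0 = 5 ≡ 1 (mod 2).
  s_4 = 0 + 1 + 0 + 0 + 0 + 1 + 0 + 0 = 2 ≡ 0 (mod 2).
s = (1, 1, 1, 0)^T — this equals column 14 of H (binary 1110), so error is at position 14.
Correct: flip bit 14 of r = 011001010110000 to get c = 011001010110010.


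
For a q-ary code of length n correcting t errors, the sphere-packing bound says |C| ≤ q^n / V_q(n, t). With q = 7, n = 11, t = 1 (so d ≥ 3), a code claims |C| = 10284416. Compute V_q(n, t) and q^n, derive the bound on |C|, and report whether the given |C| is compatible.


V_q(n, t) = 67, q^n = 1977326743, Hamming bound = 29512339, |C| = 10284416 ≤ bound (satisfied).

Step 1: Compute V_q(n, t) = Σ_{j=0}^1 C(n, j) (q−1)^j.
  j = 0: C(11,0)·(6)^0 = 1·1 = 1.
  j = 1: C(11,1)·(6)^1 = 11·6 = 66.
  V_q(n, t) = 1 + 66 = 67.
Step 2: q^n = 7^11 = 1977326743.
Step 3: Hamming bound ⌊q^n / V_q(n,t)⌋ = ⌊1977326743/67⌋ = 29512339.
Step 4: Compare |C| = 10284416 to 29512339: satisfied.
The claimed |C| lies below the Hamming bound.


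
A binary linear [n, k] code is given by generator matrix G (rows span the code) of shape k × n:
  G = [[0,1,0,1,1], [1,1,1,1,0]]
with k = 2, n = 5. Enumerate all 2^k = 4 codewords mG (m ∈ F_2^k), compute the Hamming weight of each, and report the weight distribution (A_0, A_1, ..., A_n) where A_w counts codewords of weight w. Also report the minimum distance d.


Weight distribution: A_0 = 1, A_3 = 2, A_4 = 1. Minimum distance d = 3.

Enumerate all 2^2 = 4 messages m ∈ F_2^2.
For each, compute codeword c = mG in F_2^5, then tally its weight.
  m = 00 → c = 00000, weight = 0.
  m = 10 → c = 01011, weight = 3.
  m = 01 → c = 11110, weight = 4.
  m = 11 → c = 10101, weight = 3.
Tally weights:
  weight 0: 1 codewords.
  weight 3: 2 codewords.
  weight 4: 1 codewords.
Minimum distance d = smallest w > 0 with A_w > 0 = 3.
Sanity: Σ A_w = 4 = 2^2 = 4 ✓.


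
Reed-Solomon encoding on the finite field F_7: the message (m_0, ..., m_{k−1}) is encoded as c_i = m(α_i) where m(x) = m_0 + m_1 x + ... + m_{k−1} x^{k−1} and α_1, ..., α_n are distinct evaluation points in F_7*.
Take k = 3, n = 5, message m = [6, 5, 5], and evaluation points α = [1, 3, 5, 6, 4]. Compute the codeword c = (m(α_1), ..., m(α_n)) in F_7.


c = [2, 3, 2, 6, 1]

Message polynomial: m(x) = 6 + 5·x + 5·x^2 (mod 7).
For each evaluation point α_i, compute m(α_i) mod 7:
  α_1 = 1: Horner steps 5 → 3 → 2, so m(1) = 2.
  α_2 = 3: Horner steps 5 → 6 → 3, so m(3) = 3.
  α_3 = 5: Horner steps 5 → 2 → 2, so m(5) = 2.
  α_4 = 6: Horner steps 5 → 0 → 6, so m(6) = 6.
  α_5 = 4: Horner steps 5 → 4 → 1, so m(4) = 1.
Codeword c = [2, 3, 2, 6, 1] ∈ F_7^5.


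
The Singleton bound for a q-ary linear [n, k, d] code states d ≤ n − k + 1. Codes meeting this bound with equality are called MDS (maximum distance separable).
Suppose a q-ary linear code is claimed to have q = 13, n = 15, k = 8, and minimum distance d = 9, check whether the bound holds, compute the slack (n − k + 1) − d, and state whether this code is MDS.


Singleton RHS = n − k + 1 = 8, slack = -1, bound violated (no such code; not MDS).

Singleton bound: d ≤ n − k + 1.
Here n = 15, k = 8, so n − k + 1 = 8.
Given d = 9, check d ≤ 8: NO.
Slack = (n − k + 1) − d = -1.
The slack is negative: d = 9 exceeds n − k + 1 = 8 by 1, so the Singleton bound is violated and no linear [15, 8, 9]_13 code can exist. In particular it is not MDS (MDS requires d = n − k + 1 exactly).
Description: the claimed parameters are [15, 8, 9]_13; such a code would be impossible (violates the Singleton bound).


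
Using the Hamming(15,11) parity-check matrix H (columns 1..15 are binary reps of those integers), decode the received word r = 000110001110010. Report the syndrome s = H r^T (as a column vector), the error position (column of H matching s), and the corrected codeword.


s = (0, 1, 1, 1)^T, error position = 7, corrected codeword c = 000110101110010

Compute s = H r^T mod 2 one row at a time:
  s_1 = 0 + 1 + 1 + 1 + 0 + 0 + 1 + 0 = 4 ≡ 0 (mod 2).
  s_2 = 1 + 1 + 0 + 0 + 0 + 0 + 1 + 0 = 3 ≡ 1 (mod 2).
  s_3 = 0 + 0 + 0 + 0 + 1 + 1 + 1 + 0 = 3 ≡ 1 (mod 2).
  s_4 = 0 + 0 + 1 + 0 + 1 + 1 + 0 + 0 = 3 ≡ 1 (mod 2).
s = (0, 1, 1, 1)^T — this equals column 7 of H (binary 0111), so error is at position 7.
Correct: flip bit 7 of r = 000110001110010 to get c = 000110101110010.


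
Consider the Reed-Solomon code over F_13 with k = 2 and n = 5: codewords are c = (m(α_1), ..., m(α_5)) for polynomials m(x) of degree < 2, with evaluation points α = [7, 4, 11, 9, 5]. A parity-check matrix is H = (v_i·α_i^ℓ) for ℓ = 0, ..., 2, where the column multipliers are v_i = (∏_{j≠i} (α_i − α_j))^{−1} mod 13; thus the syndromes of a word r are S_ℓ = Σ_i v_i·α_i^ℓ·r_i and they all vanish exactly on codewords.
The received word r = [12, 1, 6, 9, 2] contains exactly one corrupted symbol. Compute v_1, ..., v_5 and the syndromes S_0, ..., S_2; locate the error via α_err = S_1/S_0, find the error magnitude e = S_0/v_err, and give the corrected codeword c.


S = (4, 3, 12), error at position 2, error magnitude e = 4, c = [12, 10, 6, 9, 2].

Step 1: column multipliers v_i = (∏_{j≠i}(α_i − α_j))^{−1} mod 13.
  i = 1 (α = 7): (7−4)(7−11)(7−9)(7−5) = 3·(−4)·(−2)·2 = 48 ≡ 9, so v_1 = 9^{−1} = 3 (mod 13).
  i = 2 (α = 4): (4−7)(4−11)(4−9)(4−5) = (−3)·(−7)·(−5)·(−1) = 105 ≡ 1, so v_2 = 1^{−1} = 1 (mod 13).
  i = 3 (α = 11): (11−7)(11−4)(11−9)(11−5) = 4·7·2·6 = 336 ≡ 11, so v_3 = 11^{−1} = 6 (mod 13).
  i = 4 (α = 9): (9−7)(9−4)(9−11)(9−5) = 2·5·(−2)·4 = −80 ≡ 11, so v_4 = 11^{−1} = 6 (mod 13).
  i = 5 (α = 5): (5−7)(5−4)(5−11)(5−9) = (−2)·1·(−6)·(−4) = −48 ≡ 4, so v_5 = 4^{−1} = 10 (mod 13).
  v = [3, 1, 6, 6, 10].
Step 2: syndromes of r = [12, 1, 6, 9, 2] (all sums mod 13).
  S_0 = Σ v_i r_i = 3·12 + 1·1 + 6·6 + 6·9 + 10·2 = 147 ≡ 4.
  S_1 = Σ v_i α_i r_i = 3·7·12 + 1·4·1 + 6·11·6 + 6·9·9 + 10·5·2 = 1238 ≡ 3.
  α_i^2 mod 13 = [10, 3, 4, 3, 12].
  S_2 = Σ v_i α_i^2 r_i = 3·10·12 + 1·3·1 + 6·4·6 + 6·3·9 + 10·12·2 = 909 ≡ 12.
  S = (4, 3, 12) ≠ 0, so r is not a codeword (an error is present).
Step 3: locate the error. For a single error e at position i, S_ℓ = v_i·e·α_i^ℓ, so α_err = S_1/S_0.
  S_0^{−1} = 4^{−1} = 10 (mod 13), so α_err = 3·10 = 30 ≡ 4 = α_2. Error position i = 2.
  Consistency check: S_2/S_1 = 12·9 = 108 ≡ 4 = α_err ✓ (single-error assumption holds).
Step 4: error magnitude e = S_0/v_2 = S_0·∏_{j≠2}(α_2 − α_j) = 4·1 = 4 ≡ 4 (mod 13).
Step 5: correct position 2: c_2 = r_2 − e = 1 − 4 ≡ 10 (mod 13). Hence c = [12, 10, 6, 9, 2].
  Check: interpolating c through the α_i gives m(x) = 3 + 5·x (degree < 2) with m(α_i) = c_i for every i, so c is indeed a codeword.


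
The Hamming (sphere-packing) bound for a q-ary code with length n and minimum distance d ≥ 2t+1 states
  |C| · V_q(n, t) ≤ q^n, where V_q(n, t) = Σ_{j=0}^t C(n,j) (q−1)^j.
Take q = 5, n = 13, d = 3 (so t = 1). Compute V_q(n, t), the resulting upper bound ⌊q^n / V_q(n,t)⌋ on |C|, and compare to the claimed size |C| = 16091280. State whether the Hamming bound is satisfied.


V_q(n, t) = 53, q^n = 1220703125, Hamming bound = 23032134, |C| = 16091280 ≤ bound (satisfied).

Step 1: Compute V_q(n, t) = Σ_{j=0}^1 C(n, j) (q−1)^j.
  j = 0: C(13,0)·(4)^0 = 1·1 = 1.
  j = 1: C(13,1)·(4)^1 = 13·4 = 52.
  V_q(n, t) = 1 + 52 = 53.
Step 2: q^n = 5^13 = 1220703125.
Step 3: Hamming bound ⌊q^n / V_q(n,t)⌋ = ⌊1220703125/53⌋ = 23032134.
Step 4: Compare |C| = 16091280 to 23032134: satisfied.
The claimed |C| lies below the Hamming bound.


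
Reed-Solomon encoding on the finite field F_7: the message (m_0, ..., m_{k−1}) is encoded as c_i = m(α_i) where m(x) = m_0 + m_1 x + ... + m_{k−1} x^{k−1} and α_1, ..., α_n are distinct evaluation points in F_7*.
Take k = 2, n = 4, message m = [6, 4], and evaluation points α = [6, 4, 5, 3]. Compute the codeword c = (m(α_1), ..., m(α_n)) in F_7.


c = [2, 1, 5, 4]

Message polynomial: m(x) = 6 + 4·x (mod 7).
For each evaluation point α_i, compute m(α_i) mod 7:
  α_1 = 6: Horner steps 4 → 2, so m(6) = 2.
  α_2 = 4: Horner steps 4 → 1, so m(4) = 1.
  α_3 = 5: Horner steps 4 → 5, so m(5) = 5.
  α_4 = 3: Horner steps 4 → 4, so m(3) = 4.
Codeword c = [2, 1, 5, 4] ∈ F_7^4.


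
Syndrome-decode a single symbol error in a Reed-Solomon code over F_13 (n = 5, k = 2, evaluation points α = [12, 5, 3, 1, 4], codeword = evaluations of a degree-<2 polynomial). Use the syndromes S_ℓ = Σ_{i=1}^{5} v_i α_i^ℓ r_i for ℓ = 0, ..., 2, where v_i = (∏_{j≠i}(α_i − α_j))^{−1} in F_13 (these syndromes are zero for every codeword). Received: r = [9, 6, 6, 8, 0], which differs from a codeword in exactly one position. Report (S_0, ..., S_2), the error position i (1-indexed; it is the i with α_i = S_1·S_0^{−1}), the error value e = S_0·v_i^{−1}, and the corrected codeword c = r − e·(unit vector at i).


S = (4, 12, 10), error at position 3, error magnitude e = 12, c = [9, 6, 7, 8, 0].

Step 1: column multipliers v_i = (∏_{j≠i}(α_i − α_j))^{−1} mod 13.
  i = 1 (α = 12): (12−5)(12−3)(12−1)(12−4) = 7·9·11·8 = 5544 ≡ 6, so v_1 = 6^{−1} = 11 (mod 13).
  i = 2 (α = 5): (5−12)(5−3)(5−1)(5−4) = (−7)·2·4·1 = −56 ≡ 9, so v_2 = 9^{−1} = 3 (mod 13).
  i = 3 (α = 3): (3−12)(3−5)(3−1)(3−4) = (−9)·(−2)·2·(−1) = −36 ≡ 3, so v_3 = 3^{−1} = 9 (mod 13).
  i = 4 (α = 1): (1−12)(1−5)(1−3)(1−4) = (−11)·(−4)·(−2)·(−3) = 264 ≡ 4, so v_4 = 4^{−1} = 10 (mod 13).
  i = 5 (α = 4): (4−12)(4−5)(4−3)(4−1) = (−8)·(−1)·1·3 = 24 ≡ 11, so v_5 = 11^{−1} = 6 (mod 13).
  v = [11, 3, 9, 10, 6].
Step 2: syndromes of r = [9, 6, 6, 8, 0] (all sums mod 13).
  S_0 = Σ v_i r_i = 11·9 + 3·6 + 9·6 + 10·8 + 6·0 = 251 ≡ 4.
  S_1 = Σ v_i α_i r_i = 11·12·9 + 3·5·6 + 9·3·6 + 10·1·8 + 6·4·0 = 1520 ≡ 12.
  α_i^2 mod 13 = [1, 12, 9, 1, 3].
  S_2 = Σ v_i α_i^2 r_i = 11·1·9 + 3·12·6 + 9·9·6 + 10·1·8 + 6·3·0 = 881 ≡ 10.
  S = (4, 12, 10) ≠ 0, so r is not a codeword (an error is present).
Step 3: locate the error. For a single error e at position i, S_ℓ = v_i·e·α_i^ℓ, so α_err = S_1/S_0.
  S_0^{−1} = 4^{−1} = 10 (mod 13), so α_err = 12·10 = 120 ≡ 3 = α_3. Error position i = 3.
  Consistency check: S_2/S_1 = 10·12 = 120 ≡ 3 = α_err ✓ (single-error assumption holds).
Step 4: error magnitude e = S_0/v_3 = S_0·∏_{j≠3}(α_3 − α_j) = 4·3 = 12 ≡ 12 (mod 13).
Step 5: correct position 3: c_3 = r_3 − e = 6 − 12 ≡ 7 (mod 13). Hence c = [9, 6, 7, 8, 0].
  Check: interpolating c through the α_i gives m(x) = 2 + 6·x (degree < 2) with m(α_i) = c_i for every i, so c is indeed a codeword.


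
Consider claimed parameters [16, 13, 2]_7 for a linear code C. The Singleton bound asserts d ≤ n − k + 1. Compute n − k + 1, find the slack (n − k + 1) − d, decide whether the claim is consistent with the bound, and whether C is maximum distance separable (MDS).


Singleton RHS = n − k + 1 = 4, slack = 2, bound satisfied, not MDS.

Singleton bound: d ≤ n − k + 1.
Here n = 16, k = 13, so n − k + 1 = 4.
Given d = 2, check d ≤ 4: YES.
Slack = (n − k + 1) − d = 2.
The code is NOT MDS (slack = 2 > 0).
Description: the claimed parameters are [16, 13, 2]_7; such a code would be non-MDS.


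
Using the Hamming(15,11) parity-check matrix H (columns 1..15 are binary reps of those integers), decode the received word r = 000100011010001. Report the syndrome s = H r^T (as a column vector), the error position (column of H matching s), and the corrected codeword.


s = (0, 0, 0, 1)^T, error position = 1, corrected codeword c = 100100011010001

Compute s = H r^T mod 2 one row at a time:
  s_1 = 1 + 1 + 0 + 1 + 0 + 0 + 0 + 1 = 4 ≡ 0 (mod 2).
  s_2 = 1 + 0 + 0 + 0 + 0 + 0 + 0 + 1 = 2 ≡ 0 (mod 2).
  s_3 = 0 + 0 + 0 + 0 + 0 + 1 + 0 + 1 = 2 ≡ 0 (mod 2).
  s_4 = 0 + 0 + 0 + 0 + 1 + 1 + 0 + 1 = 3 ≡ 1 (mod 2).
s = (0, 0, 0, 1)^T — this equals column 1 of H (binary 0001), so error is at position 1.
Correct: flip bit 1 of r = 000100011010001 to get c = 100100011010001.


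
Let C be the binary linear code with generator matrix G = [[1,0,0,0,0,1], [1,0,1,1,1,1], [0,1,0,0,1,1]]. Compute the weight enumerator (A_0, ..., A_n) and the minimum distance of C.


Weight distribution: A_0 = 1, A_2 = 1, A_3 = 3, A_4 = 2, A_5 = 1. Minimum distance d = 2.

Enumerate all 2^3 = 8 messages m ∈ F_2^3.
For each, compute codeword c = mG in F_2^6, then tally its weight.
  m = 000 → c = 000000, weight = 0.
  m = 100 → c = 100001, weight = 2.
  m = 010 → c = 101111, weight = 5.
  m = 110 → c = 001110, weight = 3.
  m = 001 → c = 010011, weight = 3.
  m = 101 → c = 110010, weight = 3.
  m = 011 → c = 111100, weight = 4.
  m = 111 → c = 011101, weight = 4.
Tally weights:
  weight 0: 1 codewords.
  weight 2: 1 codewords.
  weight 3: 3 codewords.
  weight 4: 2 codewords.
  weight 5: 1 codewords.
Minimum distance d = smallest w > 0 with A_w > 0 = 2.
Sanity: Σ A_w = 8 = 2^3 = 8 ✓.
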